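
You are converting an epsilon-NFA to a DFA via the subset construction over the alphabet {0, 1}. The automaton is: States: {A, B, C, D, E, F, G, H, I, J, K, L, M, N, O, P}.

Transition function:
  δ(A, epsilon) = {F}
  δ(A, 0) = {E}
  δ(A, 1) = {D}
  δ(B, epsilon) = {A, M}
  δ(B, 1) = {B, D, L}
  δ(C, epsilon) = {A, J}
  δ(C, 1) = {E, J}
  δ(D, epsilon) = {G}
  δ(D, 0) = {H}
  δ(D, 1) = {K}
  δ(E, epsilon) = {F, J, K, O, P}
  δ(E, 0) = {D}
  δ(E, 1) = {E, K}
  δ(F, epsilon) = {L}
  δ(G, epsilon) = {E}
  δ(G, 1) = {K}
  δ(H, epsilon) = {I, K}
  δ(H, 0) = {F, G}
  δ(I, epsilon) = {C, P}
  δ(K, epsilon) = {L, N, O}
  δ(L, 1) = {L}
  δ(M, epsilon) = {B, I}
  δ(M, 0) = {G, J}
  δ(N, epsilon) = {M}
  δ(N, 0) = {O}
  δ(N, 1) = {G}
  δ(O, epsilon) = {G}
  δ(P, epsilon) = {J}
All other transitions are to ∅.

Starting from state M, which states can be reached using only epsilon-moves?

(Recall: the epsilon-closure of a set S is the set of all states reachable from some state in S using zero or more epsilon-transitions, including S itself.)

{A, B, C, F, I, J, L, M, P}

Start with {M}.
From M via epsilon: add B, I.
From B via epsilon: add A.
From I via epsilon: add C, P.
From A via epsilon: add F.
From C via epsilon: add J.
From F via epsilon: add L.
No new states can be added; the closed set is {A, B, C, F, I, J, L, M, P}.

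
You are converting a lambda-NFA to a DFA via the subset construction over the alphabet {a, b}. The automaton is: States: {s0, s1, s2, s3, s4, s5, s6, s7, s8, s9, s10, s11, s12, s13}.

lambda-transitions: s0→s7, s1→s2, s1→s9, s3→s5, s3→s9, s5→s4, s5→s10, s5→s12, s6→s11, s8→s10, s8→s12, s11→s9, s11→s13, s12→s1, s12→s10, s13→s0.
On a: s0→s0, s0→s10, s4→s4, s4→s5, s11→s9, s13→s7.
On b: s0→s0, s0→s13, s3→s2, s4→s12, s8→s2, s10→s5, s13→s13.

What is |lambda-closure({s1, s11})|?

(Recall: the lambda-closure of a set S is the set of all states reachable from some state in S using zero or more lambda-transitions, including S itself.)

Start with {s1, s11}.
From s1 via lambda: add s2, s9.
From s11 via lambda: add s13.
From s13 via lambda: add s0.
From s0 via lambda: add s7.
lambda-closure = {s0, s1, s2, s7, s9, s11, s13}, which has 7 states.

7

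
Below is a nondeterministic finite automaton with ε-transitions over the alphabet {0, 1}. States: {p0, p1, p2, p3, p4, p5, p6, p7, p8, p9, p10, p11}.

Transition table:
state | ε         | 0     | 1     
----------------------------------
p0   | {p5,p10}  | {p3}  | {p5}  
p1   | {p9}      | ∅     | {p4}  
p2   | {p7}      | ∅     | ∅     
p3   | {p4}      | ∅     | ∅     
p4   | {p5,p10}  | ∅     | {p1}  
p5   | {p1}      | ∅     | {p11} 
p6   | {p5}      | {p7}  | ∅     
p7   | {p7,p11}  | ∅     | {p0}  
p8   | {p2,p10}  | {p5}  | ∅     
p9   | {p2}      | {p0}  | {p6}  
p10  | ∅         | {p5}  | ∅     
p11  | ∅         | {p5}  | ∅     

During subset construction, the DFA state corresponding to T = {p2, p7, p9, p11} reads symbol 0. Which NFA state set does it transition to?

p9 on 0 → {p0}.
p11 on 0 → {p5}.
No 0-transition from p2, p7.
Union after reading 0: {p0, p5}.
Now take the ε-closure:
From p0 via ε: add p10.
From p5 via ε: add p1.
From p1 via ε: add p9.
From p9 via ε: add p2.
From p2 via ε: add p7.
From p7 via ε: add p11.
No new states can be added; the closed set is {p0, p1, p2, p5, p7, p9, p10, p11}.

{p0, p1, p2, p5, p7, p9, p10, p11}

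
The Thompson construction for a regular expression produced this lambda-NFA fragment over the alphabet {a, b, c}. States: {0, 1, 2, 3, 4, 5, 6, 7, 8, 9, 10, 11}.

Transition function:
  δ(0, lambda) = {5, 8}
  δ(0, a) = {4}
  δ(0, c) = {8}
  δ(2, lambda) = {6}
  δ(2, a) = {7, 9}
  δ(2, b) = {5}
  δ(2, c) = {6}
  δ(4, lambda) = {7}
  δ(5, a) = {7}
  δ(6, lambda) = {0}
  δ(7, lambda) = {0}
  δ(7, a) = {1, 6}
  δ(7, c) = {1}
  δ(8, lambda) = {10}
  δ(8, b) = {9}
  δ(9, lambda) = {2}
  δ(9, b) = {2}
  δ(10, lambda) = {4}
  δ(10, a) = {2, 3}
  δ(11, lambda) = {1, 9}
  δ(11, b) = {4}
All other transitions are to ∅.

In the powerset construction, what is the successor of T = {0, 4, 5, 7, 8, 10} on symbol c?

0 on c → {8}.
7 on c → {1}.
No c-transition from 4, 5, 8, 10.
Union after reading c: {1, 8}.
Now take the lambda-closure:
From 8 via lambda: add 10.
From 10 via lambda: add 4.
From 4 via lambda: add 7.
From 7 via lambda: add 0.
From 0 via lambda: add 5.
No new states can be added; the closed set is {0, 1, 4, 5, 7, 8, 10}.

{0, 1, 4, 5, 7, 8, 10}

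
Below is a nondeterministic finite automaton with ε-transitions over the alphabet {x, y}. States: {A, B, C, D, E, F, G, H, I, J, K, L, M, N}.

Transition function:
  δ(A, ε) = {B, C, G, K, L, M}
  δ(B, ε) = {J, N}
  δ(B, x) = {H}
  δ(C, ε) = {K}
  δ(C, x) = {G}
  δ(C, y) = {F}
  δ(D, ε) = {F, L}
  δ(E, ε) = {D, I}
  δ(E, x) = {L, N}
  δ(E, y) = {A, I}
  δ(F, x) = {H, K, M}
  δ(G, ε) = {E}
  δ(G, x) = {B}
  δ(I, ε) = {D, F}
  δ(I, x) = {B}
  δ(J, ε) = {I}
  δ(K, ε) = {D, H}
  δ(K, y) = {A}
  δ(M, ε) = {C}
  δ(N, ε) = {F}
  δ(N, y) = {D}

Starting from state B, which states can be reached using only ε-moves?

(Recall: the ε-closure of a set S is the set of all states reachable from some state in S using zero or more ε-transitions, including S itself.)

{B, D, F, I, J, L, N}

Start with {B}.
From B via ε: add J, N.
From J via ε: add I.
From N via ε: add F.
From I via ε: add D.
From D via ε: add L.
No new states can be added; the closed set is {B, D, F, I, J, L, N}.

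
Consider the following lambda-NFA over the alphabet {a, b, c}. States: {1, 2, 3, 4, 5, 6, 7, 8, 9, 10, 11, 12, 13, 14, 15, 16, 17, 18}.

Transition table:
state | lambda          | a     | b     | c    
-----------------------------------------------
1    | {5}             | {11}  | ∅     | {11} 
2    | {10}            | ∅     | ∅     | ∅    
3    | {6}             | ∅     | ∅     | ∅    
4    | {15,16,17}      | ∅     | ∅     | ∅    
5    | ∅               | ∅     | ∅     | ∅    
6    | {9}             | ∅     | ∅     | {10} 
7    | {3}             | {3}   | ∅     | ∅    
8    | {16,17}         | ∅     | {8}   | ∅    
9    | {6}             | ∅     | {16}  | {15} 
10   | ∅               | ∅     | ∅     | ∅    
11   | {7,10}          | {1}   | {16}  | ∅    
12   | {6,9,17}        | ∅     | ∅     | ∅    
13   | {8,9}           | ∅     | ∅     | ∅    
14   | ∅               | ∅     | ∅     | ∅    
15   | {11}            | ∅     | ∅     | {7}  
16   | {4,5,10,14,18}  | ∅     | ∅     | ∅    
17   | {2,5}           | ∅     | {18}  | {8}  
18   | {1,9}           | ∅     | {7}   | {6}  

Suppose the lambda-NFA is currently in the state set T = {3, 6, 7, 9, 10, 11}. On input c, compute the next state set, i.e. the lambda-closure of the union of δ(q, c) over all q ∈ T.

{3, 6, 7, 9, 10, 11, 15}

6 on c → {10}.
9 on c → {15}.
No c-transition from 3, 7, 10, 11.
Union after reading c: {10, 15}.
Now take the lambda-closure:
From 15 via lambda: add 11.
From 11 via lambda: add 7.
From 7 via lambda: add 3.
From 3 via lambda: add 6.
From 6 via lambda: add 9.
No new states can be added; the closed set is {3, 6, 7, 9, 10, 11, 15}.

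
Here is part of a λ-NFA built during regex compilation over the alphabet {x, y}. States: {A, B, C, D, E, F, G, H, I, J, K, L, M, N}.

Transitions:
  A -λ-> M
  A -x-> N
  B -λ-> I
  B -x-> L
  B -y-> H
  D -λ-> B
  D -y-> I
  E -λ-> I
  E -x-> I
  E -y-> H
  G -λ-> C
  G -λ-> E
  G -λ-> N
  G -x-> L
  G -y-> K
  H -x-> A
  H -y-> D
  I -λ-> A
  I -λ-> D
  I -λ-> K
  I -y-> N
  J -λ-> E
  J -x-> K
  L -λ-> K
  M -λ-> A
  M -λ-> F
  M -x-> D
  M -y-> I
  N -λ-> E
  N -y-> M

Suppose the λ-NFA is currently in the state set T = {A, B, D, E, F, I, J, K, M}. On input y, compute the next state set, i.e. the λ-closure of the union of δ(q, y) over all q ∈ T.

B on y → {H}.
D on y → {I}.
E on y → {H}.
I on y → {N}.
M on y → {I}.
No y-transition from A, F, J, K.
Union after reading y: {H, I, N}.
Now take the λ-closure:
From I via λ: add A, D, K.
From N via λ: add E.
From A via λ: add M.
From D via λ: add B.
From M via λ: add F.
No new states can be added; the closed set is {A, B, D, E, F, H, I, K, M, N}.

{A, B, D, E, F, H, I, K, M, N}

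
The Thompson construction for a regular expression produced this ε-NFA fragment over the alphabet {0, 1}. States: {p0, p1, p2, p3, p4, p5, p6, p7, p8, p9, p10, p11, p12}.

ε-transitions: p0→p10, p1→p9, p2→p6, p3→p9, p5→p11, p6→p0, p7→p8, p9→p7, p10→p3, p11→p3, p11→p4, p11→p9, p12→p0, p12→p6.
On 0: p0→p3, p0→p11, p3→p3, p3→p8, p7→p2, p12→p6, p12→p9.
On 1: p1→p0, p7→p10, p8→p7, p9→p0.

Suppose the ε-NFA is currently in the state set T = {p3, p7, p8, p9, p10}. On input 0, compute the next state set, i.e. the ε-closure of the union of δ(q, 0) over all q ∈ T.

{p0, p2, p3, p6, p7, p8, p9, p10}

p3 on 0 → {p3, p8}.
p7 on 0 → {p2}.
No 0-transition from p8, p9, p10.
Union after reading 0: {p2, p3, p8}.
Now take the ε-closure:
From p2 via ε: add p6.
From p3 via ε: add p9.
From p6 via ε: add p0.
From p9 via ε: add p7.
From p0 via ε: add p10.
No new states can be added; the closed set is {p0, p2, p3, p6, p7, p8, p9, p10}.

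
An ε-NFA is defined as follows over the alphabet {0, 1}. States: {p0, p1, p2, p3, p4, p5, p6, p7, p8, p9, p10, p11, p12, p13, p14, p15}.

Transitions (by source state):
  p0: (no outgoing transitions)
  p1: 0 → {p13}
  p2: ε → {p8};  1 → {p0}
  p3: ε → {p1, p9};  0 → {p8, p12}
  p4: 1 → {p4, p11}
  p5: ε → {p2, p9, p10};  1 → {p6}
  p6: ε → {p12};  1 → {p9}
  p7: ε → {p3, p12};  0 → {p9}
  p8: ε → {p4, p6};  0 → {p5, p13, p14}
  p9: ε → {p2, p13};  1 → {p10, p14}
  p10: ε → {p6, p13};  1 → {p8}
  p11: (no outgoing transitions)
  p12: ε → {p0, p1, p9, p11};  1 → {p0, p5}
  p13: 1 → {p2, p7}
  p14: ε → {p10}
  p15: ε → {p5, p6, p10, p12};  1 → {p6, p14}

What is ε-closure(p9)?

{p0, p1, p2, p4, p6, p8, p9, p11, p12, p13}

Start with {p9}.
From p9 via ε: add p2, p13.
From p2 via ε: add p8.
From p8 via ε: add p4, p6.
From p6 via ε: add p12.
From p12 via ε: add p0, p1, p11.
No new states can be added; the closed set is {p0, p1, p2, p4, p6, p8, p9, p11, p12, p13}.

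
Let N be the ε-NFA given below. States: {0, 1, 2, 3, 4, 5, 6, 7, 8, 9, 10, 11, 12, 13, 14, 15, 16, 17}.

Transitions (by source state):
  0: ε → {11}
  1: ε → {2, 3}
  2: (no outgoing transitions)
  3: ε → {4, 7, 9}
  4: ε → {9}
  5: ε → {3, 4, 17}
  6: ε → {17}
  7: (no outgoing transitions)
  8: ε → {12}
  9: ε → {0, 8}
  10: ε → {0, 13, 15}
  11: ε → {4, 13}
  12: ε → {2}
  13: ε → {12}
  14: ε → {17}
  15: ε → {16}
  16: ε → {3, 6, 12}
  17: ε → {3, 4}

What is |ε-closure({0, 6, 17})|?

12

Start with {0, 6, 17}.
From 0 via ε: add 11.
From 17 via ε: add 3, 4.
From 3 via ε: add 7, 9.
From 11 via ε: add 13.
From 9 via ε: add 8.
From 13 via ε: add 12.
From 12 via ε: add 2.
ε-closure = {0, 2, 3, 4, 6, 7, 8, 9, 11, 12, 13, 17}, which has 12 states.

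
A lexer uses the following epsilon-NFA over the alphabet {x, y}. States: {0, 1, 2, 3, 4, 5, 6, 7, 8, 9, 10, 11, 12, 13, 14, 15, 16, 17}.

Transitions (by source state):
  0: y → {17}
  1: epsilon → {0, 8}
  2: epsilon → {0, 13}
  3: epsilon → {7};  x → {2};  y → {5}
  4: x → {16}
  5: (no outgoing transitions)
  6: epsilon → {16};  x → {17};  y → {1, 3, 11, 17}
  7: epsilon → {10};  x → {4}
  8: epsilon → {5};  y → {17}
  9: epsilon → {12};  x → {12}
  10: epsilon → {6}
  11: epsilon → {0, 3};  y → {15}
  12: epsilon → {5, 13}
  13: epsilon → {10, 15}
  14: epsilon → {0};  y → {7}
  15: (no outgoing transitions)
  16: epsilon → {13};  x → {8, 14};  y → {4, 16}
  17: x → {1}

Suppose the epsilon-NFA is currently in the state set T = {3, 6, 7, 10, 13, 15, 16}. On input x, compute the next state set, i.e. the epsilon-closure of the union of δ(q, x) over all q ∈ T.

3 on x → {2}.
6 on x → {17}.
7 on x → {4}.
16 on x → {8, 14}.
No x-transition from 10, 13, 15.
Union after reading x: {2, 4, 8, 14, 17}.
Now take the epsilon-closure:
From 2 via epsilon: add 0, 13.
From 8 via epsilon: add 5.
From 13 via epsilon: add 10, 15.
From 10 via epsilon: add 6.
From 6 via epsilon: add 16.
No new states can be added; the closed set is {0, 2, 4, 5, 6, 8, 10, 13, 14, 15, 16, 17}.

{0, 2, 4, 5, 6, 8, 10, 13, 14, 15, 16, 17}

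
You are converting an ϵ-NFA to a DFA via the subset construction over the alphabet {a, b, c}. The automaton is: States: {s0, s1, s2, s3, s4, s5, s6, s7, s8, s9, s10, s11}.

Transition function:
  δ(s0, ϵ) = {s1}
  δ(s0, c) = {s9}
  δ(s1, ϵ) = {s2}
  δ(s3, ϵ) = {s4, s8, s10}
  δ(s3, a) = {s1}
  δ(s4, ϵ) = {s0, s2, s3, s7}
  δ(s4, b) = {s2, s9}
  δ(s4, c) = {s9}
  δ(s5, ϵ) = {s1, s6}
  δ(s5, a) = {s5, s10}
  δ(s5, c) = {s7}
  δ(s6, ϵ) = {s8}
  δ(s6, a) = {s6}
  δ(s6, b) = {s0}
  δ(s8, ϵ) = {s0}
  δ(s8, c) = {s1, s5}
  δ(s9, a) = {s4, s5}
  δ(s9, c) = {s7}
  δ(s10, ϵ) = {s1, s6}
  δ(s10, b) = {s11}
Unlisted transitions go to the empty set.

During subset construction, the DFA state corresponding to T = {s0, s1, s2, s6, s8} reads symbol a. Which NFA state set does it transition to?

s6 on a → {s6}.
No a-transition from s0, s1, s2, s8.
Union after reading a: {s6}.
Now take the ϵ-closure:
From s6 via ϵ: add s8.
From s8 via ϵ: add s0.
From s0 via ϵ: add s1.
From s1 via ϵ: add s2.
No new states can be added; the closed set is {s0, s1, s2, s6, s8}.

{s0, s1, s2, s6, s8}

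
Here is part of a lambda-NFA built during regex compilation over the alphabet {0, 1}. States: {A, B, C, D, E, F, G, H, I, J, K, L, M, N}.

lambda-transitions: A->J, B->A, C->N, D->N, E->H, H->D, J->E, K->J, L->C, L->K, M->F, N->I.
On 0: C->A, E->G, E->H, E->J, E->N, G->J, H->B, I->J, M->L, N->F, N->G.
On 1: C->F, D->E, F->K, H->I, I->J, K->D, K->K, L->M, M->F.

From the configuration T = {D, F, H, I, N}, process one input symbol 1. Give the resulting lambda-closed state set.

D on 1 → {E}.
F on 1 → {K}.
H on 1 → {I}.
I on 1 → {J}.
No 1-transition from N.
Union after reading 1: {E, I, J, K}.
Now take the lambda-closure:
From E via lambda: add H.
From H via lambda: add D.
From D via lambda: add N.
No new states can be added; the closed set is {D, E, H, I, J, K, N}.

{D, E, H, I, J, K, N}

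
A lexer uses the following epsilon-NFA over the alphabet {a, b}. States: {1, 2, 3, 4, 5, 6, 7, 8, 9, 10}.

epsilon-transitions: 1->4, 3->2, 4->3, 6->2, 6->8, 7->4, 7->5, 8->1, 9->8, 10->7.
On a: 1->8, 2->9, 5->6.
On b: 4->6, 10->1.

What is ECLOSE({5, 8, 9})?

{1, 2, 3, 4, 5, 8, 9}

Start with {5, 8, 9}.
From 8 via epsilon: add 1.
From 1 via epsilon: add 4.
From 4 via epsilon: add 3.
From 3 via epsilon: add 2.
No new states can be added; the closed set is {1, 2, 3, 4, 5, 8, 9}.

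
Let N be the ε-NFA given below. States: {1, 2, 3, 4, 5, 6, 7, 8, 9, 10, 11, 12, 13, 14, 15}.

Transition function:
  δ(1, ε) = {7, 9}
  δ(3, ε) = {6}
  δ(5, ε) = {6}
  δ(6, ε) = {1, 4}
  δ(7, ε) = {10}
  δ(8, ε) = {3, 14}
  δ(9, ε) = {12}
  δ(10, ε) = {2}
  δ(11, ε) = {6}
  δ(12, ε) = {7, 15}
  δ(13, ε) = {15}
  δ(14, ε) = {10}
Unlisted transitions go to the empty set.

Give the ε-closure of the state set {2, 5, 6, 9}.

Start with {2, 5, 6, 9}.
From 6 via ε: add 1, 4.
From 9 via ε: add 12.
From 1 via ε: add 7.
From 12 via ε: add 15.
From 7 via ε: add 10.
No new states can be added; the closed set is {1, 2, 4, 5, 6, 7, 9, 10, 12, 15}.

{1, 2, 4, 5, 6, 7, 9, 10, 12, 15}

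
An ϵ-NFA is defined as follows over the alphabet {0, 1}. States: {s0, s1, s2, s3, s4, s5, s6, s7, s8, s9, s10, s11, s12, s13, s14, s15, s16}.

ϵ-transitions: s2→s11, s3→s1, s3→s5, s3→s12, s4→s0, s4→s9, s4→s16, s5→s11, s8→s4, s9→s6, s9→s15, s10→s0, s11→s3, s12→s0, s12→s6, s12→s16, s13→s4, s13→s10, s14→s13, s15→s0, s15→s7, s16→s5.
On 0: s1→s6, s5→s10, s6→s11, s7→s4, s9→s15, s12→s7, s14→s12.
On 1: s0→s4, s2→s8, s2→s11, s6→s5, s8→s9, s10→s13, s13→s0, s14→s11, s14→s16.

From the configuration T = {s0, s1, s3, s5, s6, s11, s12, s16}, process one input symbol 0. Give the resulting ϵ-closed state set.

{s0, s1, s3, s5, s6, s7, s10, s11, s12, s16}

s1 on 0 → {s6}.
s5 on 0 → {s10}.
s6 on 0 → {s11}.
s12 on 0 → {s7}.
No 0-transition from s0, s3, s11, s16.
Union after reading 0: {s6, s7, s10, s11}.
Now take the ϵ-closure:
From s10 via ϵ: add s0.
From s11 via ϵ: add s3.
From s3 via ϵ: add s1, s5, s12.
From s12 via ϵ: add s16.
No new states can be added; the closed set is {s0, s1, s3, s5, s6, s7, s10, s11, s12, s16}.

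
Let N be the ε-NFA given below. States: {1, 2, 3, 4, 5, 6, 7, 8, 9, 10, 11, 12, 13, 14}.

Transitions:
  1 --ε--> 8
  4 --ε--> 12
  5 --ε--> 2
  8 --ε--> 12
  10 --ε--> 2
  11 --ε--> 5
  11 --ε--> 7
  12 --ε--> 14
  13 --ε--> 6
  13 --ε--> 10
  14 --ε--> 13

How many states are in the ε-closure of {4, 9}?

8

Start with {4, 9}.
From 4 via ε: add 12.
From 12 via ε: add 14.
From 14 via ε: add 13.
From 13 via ε: add 6, 10.
From 10 via ε: add 2.
ε-closure = {2, 4, 6, 9, 10, 12, 13, 14}, which has 8 states.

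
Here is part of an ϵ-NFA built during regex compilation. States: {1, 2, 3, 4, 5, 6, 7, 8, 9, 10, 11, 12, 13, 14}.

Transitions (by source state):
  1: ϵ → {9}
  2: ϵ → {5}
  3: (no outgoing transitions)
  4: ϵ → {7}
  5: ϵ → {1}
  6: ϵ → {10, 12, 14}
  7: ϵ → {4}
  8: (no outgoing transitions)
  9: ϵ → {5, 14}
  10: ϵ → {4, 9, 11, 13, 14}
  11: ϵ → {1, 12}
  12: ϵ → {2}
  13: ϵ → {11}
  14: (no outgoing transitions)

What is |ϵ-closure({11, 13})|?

Start with {11, 13}.
From 11 via ϵ: add 1, 12.
From 1 via ϵ: add 9.
From 12 via ϵ: add 2.
From 2 via ϵ: add 5.
From 9 via ϵ: add 14.
ϵ-closure = {1, 2, 5, 9, 11, 12, 13, 14}, which has 8 states.

8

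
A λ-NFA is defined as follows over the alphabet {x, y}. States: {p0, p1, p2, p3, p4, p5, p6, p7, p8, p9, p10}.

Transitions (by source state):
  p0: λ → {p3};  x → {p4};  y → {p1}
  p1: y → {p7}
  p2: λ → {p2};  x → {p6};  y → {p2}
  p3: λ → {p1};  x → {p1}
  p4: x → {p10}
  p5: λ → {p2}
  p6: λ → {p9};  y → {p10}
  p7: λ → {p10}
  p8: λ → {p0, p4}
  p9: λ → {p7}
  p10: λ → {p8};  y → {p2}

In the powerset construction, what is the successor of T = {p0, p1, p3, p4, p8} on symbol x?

{p0, p1, p3, p4, p8, p10}

p0 on x → {p4}.
p3 on x → {p1}.
p4 on x → {p10}.
No x-transition from p1, p8.
Union after reading x: {p1, p4, p10}.
Now take the λ-closure:
From p10 via λ: add p8.
From p8 via λ: add p0.
From p0 via λ: add p3.
No new states can be added; the closed set is {p0, p1, p3, p4, p8, p10}.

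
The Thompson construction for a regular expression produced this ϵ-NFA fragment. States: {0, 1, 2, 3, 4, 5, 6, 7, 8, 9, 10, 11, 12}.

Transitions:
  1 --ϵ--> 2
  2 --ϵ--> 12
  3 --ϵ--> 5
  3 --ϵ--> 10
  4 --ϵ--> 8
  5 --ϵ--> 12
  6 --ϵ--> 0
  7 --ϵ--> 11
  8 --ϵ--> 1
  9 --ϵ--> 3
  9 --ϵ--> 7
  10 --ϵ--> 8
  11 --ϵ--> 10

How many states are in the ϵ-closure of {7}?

Start with {7}.
From 7 via ϵ: add 11.
From 11 via ϵ: add 10.
From 10 via ϵ: add 8.
From 8 via ϵ: add 1.
From 1 via ϵ: add 2.
From 2 via ϵ: add 12.
ϵ-closure = {1, 2, 7, 8, 10, 11, 12}, which has 7 states.

7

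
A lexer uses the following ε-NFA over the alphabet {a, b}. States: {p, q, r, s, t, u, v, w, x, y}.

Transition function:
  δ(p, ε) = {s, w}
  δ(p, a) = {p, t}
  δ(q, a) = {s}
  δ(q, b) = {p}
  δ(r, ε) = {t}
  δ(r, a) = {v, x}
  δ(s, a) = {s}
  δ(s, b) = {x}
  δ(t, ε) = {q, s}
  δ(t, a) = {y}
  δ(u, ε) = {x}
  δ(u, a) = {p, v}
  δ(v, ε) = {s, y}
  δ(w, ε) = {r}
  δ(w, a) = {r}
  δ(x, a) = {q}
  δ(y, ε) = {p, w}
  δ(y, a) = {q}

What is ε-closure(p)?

{p, q, r, s, t, w}

Start with {p}.
From p via ε: add s, w.
From w via ε: add r.
From r via ε: add t.
From t via ε: add q.
No new states can be added; the closed set is {p, q, r, s, t, w}.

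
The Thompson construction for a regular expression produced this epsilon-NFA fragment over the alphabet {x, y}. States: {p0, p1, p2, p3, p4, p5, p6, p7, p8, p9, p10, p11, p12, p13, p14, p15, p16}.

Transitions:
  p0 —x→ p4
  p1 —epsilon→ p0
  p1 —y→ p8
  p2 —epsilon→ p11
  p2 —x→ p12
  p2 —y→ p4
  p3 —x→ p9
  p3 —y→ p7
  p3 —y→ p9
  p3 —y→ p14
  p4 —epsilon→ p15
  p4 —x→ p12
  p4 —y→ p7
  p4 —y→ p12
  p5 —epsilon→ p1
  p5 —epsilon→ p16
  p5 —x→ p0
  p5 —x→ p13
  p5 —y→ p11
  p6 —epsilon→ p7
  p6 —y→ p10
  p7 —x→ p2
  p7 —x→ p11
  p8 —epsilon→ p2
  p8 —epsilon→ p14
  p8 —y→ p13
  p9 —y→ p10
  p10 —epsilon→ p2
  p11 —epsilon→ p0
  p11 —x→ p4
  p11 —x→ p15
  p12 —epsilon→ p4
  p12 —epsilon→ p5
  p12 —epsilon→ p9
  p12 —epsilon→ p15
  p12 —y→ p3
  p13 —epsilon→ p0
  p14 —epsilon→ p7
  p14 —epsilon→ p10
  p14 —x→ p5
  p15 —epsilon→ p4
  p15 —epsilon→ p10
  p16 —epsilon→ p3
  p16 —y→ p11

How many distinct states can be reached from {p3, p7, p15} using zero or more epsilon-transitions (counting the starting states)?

8

Start with {p3, p7, p15}.
From p15 via epsilon: add p4, p10.
From p10 via epsilon: add p2.
From p2 via epsilon: add p11.
From p11 via epsilon: add p0.
epsilon-closure = {p0, p2, p3, p4, p7, p10, p11, p15}, which has 8 states.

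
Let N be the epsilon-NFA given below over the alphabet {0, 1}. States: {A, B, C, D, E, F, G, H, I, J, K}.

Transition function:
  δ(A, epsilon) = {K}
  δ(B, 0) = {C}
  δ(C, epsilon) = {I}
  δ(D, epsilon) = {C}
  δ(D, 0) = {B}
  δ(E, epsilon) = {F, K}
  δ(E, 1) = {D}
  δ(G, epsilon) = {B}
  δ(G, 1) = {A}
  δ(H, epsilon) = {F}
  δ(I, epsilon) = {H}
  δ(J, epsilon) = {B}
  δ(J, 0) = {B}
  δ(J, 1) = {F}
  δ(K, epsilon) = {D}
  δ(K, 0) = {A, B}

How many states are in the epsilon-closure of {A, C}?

7

Start with {A, C}.
From A via epsilon: add K.
From C via epsilon: add I.
From I via epsilon: add H.
From K via epsilon: add D.
From H via epsilon: add F.
epsilon-closure = {A, C, D, F, H, I, K}, which has 7 states.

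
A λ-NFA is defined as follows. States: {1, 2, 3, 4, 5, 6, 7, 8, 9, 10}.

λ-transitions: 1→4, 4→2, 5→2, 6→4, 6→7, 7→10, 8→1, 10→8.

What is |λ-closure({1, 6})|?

7

Start with {1, 6}.
From 1 via λ: add 4.
From 6 via λ: add 7.
From 4 via λ: add 2.
From 7 via λ: add 10.
From 10 via λ: add 8.
λ-closure = {1, 2, 4, 6, 7, 8, 10}, which has 7 states.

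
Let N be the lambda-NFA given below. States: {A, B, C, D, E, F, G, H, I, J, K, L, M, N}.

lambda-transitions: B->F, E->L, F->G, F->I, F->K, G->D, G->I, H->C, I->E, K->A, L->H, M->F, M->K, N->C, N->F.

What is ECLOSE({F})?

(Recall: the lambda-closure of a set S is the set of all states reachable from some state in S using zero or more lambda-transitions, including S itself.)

Start with {F}.
From F via lambda: add G, I, K.
From G via lambda: add D.
From I via lambda: add E.
From K via lambda: add A.
From E via lambda: add L.
From L via lambda: add H.
From H via lambda: add C.
No new states can be added; the closed set is {A, C, D, E, F, G, H, I, K, L}.

{A, C, D, E, F, G, H, I, K, L}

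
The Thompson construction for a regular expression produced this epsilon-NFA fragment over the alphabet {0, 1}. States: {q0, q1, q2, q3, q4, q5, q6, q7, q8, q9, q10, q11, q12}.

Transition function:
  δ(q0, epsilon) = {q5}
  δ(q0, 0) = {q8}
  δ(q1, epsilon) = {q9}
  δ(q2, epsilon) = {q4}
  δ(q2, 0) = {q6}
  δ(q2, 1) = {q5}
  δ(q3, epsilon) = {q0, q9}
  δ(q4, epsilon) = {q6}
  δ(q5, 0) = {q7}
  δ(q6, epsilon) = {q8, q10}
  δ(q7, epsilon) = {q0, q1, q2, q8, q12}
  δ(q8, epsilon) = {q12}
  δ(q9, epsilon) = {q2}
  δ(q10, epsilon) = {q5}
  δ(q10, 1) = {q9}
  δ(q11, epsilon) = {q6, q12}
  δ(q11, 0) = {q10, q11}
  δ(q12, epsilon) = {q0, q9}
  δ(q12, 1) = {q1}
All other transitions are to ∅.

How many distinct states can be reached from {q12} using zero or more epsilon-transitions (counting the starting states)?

9

Start with {q12}.
From q12 via epsilon: add q0, q9.
From q0 via epsilon: add q5.
From q9 via epsilon: add q2.
From q2 via epsilon: add q4.
From q4 via epsilon: add q6.
From q6 via epsilon: add q8, q10.
epsilon-closure = {q0, q2, q4, q5, q6, q8, q9, q10, q12}, which has 9 states.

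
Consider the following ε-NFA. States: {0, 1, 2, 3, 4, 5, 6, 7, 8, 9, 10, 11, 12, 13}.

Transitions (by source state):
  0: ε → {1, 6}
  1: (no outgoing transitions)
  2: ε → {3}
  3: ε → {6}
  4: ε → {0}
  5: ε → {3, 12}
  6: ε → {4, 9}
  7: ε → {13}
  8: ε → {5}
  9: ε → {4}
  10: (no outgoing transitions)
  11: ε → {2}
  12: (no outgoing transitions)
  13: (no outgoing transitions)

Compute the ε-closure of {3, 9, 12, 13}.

Start with {3, 9, 12, 13}.
From 3 via ε: add 6.
From 9 via ε: add 4.
From 4 via ε: add 0.
From 0 via ε: add 1.
No new states can be added; the closed set is {0, 1, 3, 4, 6, 9, 12, 13}.

{0, 1, 3, 4, 6, 9, 12, 13}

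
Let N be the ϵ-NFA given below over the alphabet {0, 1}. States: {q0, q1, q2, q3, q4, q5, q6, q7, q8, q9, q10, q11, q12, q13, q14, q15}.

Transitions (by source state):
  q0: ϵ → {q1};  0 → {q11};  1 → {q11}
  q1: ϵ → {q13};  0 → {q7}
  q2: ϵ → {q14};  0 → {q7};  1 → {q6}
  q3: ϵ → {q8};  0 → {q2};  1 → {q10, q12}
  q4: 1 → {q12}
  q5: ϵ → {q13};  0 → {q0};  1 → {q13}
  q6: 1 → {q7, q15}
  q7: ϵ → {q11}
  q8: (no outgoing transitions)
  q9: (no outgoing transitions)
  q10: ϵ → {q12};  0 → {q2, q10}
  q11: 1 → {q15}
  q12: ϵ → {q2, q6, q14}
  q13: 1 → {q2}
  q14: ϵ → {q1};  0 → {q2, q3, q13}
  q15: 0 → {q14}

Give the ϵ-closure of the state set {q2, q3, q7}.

Start with {q2, q3, q7}.
From q2 via ϵ: add q14.
From q3 via ϵ: add q8.
From q7 via ϵ: add q11.
From q14 via ϵ: add q1.
From q1 via ϵ: add q13.
No new states can be added; the closed set is {q1, q2, q3, q7, q8, q11, q13, q14}.

{q1, q2, q3, q7, q8, q11, q13, q14}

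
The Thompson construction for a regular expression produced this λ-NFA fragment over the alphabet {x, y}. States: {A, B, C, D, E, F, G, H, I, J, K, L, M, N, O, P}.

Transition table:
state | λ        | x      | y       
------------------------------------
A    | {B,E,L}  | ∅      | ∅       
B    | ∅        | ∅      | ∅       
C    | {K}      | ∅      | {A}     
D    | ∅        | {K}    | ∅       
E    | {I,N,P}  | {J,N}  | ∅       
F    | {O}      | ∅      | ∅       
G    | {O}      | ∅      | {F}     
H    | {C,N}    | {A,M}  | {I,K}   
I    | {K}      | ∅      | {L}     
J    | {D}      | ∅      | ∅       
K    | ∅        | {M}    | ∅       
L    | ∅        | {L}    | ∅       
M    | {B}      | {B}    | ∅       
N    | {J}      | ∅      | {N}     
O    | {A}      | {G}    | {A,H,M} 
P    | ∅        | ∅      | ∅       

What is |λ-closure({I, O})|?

11

Start with {I, O}.
From I via λ: add K.
From O via λ: add A.
From A via λ: add B, E, L.
From E via λ: add N, P.
From N via λ: add J.
From J via λ: add D.
λ-closure = {A, B, D, E, I, J, K, L, N, O, P}, which has 11 states.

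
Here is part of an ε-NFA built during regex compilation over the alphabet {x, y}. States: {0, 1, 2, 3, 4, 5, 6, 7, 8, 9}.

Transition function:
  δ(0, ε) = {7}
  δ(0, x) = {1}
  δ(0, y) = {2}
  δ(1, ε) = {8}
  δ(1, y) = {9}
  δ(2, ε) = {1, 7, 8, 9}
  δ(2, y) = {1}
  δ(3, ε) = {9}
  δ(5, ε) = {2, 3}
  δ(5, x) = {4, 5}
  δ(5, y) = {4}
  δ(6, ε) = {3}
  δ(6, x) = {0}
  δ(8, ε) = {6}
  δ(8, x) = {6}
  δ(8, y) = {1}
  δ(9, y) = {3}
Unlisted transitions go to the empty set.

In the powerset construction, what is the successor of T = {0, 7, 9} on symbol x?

0 on x → {1}.
No x-transition from 7, 9.
Union after reading x: {1}.
Now take the ε-closure:
From 1 via ε: add 8.
From 8 via ε: add 6.
From 6 via ε: add 3.
From 3 via ε: add 9.
No new states can be added; the closed set is {1, 3, 6, 8, 9}.

{1, 3, 6, 8, 9}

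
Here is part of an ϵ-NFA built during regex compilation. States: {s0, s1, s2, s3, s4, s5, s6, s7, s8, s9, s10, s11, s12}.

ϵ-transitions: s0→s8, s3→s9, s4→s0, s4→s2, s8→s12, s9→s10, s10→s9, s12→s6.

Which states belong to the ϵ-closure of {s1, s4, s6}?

Start with {s1, s4, s6}.
From s4 via ϵ: add s0, s2.
From s0 via ϵ: add s8.
From s8 via ϵ: add s12.
No new states can be added; the closed set is {s0, s1, s2, s4, s6, s8, s12}.

{s0, s1, s2, s4, s6, s8, s12}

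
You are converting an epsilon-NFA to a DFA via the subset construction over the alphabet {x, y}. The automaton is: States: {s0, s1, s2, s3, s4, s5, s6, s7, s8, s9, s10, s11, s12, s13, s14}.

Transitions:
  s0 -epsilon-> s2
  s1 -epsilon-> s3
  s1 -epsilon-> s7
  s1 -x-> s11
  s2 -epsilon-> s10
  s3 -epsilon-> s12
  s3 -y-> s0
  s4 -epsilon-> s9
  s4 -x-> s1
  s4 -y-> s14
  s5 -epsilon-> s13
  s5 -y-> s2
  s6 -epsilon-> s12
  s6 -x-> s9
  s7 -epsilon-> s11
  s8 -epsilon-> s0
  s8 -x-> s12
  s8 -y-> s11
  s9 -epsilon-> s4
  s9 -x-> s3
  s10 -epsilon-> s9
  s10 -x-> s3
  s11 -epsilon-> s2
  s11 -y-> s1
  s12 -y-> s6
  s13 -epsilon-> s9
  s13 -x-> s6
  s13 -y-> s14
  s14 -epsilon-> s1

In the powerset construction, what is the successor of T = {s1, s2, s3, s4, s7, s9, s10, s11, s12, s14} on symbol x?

s1 on x → {s11}.
s4 on x → {s1}.
s9 on x → {s3}.
s10 on x → {s3}.
No x-transition from s2, s3, s7, s11, s12, s14.
Union after reading x: {s1, s3, s11}.
Now take the epsilon-closure:
From s1 via epsilon: add s7.
From s3 via epsilon: add s12.
From s11 via epsilon: add s2.
From s2 via epsilon: add s10.
From s10 via epsilon: add s9.
From s9 via epsilon: add s4.
No new states can be added; the closed set is {s1, s2, s3, s4, s7, s9, s10, s11, s12}.

{s1, s2, s3, s4, s7, s9, s10, s11, s12}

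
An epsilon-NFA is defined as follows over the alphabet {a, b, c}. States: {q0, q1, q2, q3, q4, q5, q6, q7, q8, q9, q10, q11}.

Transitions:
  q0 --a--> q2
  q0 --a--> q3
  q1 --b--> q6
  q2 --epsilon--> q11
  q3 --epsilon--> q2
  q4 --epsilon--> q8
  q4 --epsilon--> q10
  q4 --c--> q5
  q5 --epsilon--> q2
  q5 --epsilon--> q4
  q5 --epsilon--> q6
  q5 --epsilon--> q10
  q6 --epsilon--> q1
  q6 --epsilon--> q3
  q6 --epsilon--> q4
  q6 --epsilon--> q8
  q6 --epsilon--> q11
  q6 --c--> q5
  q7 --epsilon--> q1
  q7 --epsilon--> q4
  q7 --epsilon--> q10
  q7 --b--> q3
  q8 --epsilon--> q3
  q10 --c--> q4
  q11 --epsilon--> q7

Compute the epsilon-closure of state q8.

{q1, q2, q3, q4, q7, q8, q10, q11}

Start with {q8}.
From q8 via epsilon: add q3.
From q3 via epsilon: add q2.
From q2 via epsilon: add q11.
From q11 via epsilon: add q7.
From q7 via epsilon: add q1, q4, q10.
No new states can be added; the closed set is {q1, q2, q3, q4, q7, q8, q10, q11}.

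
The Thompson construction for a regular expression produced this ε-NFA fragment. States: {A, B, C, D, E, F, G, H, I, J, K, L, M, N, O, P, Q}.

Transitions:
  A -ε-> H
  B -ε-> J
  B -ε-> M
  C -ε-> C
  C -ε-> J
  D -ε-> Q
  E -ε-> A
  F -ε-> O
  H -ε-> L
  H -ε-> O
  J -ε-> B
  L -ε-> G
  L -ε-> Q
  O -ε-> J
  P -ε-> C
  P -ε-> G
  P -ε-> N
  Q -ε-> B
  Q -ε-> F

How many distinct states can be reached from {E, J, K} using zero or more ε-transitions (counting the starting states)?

Start with {E, J, K}.
From E via ε: add A.
From J via ε: add B.
From A via ε: add H.
From B via ε: add M.
From H via ε: add L, O.
From L via ε: add G, Q.
From Q via ε: add F.
ε-closure = {A, B, E, F, G, H, J, K, L, M, O, Q}, which has 12 states.

12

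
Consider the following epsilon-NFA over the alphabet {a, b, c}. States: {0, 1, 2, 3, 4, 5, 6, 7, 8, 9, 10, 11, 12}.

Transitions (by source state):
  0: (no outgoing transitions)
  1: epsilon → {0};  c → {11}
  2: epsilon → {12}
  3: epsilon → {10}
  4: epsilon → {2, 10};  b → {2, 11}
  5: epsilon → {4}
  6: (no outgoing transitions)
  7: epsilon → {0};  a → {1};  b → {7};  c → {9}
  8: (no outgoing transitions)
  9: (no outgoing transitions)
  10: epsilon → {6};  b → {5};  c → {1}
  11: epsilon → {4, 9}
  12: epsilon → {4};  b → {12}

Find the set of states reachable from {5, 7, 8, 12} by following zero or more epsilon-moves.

Start with {5, 7, 8, 12}.
From 5 via epsilon: add 4.
From 7 via epsilon: add 0.
From 4 via epsilon: add 2, 10.
From 10 via epsilon: add 6.
No new states can be added; the closed set is {0, 2, 4, 5, 6, 7, 8, 10, 12}.

{0, 2, 4, 5, 6, 7, 8, 10, 12}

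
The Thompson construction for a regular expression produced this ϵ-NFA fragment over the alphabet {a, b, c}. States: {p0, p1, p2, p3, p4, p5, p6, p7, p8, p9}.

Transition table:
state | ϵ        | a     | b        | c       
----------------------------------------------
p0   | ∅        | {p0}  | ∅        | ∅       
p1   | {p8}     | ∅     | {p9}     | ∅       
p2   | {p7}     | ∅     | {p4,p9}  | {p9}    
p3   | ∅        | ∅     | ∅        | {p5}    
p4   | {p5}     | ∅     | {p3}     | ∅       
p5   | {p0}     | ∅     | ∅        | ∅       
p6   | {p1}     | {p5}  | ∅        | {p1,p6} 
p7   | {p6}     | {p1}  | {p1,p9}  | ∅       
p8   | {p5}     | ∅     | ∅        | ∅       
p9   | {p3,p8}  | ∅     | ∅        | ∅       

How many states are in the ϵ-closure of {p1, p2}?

Start with {p1, p2}.
From p1 via ϵ: add p8.
From p2 via ϵ: add p7.
From p7 via ϵ: add p6.
From p8 via ϵ: add p5.
From p5 via ϵ: add p0.
ϵ-closure = {p0, p1, p2, p5, p6, p7, p8}, which has 7 states.

7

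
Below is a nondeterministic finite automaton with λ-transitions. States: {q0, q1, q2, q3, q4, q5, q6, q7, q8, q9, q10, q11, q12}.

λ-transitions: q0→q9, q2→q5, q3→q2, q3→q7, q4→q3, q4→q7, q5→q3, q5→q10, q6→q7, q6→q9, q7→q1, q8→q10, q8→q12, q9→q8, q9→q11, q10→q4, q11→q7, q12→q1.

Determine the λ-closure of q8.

{q1, q2, q3, q4, q5, q7, q8, q10, q12}

Start with {q8}.
From q8 via λ: add q10, q12.
From q10 via λ: add q4.
From q12 via λ: add q1.
From q4 via λ: add q3, q7.
From q3 via λ: add q2.
From q2 via λ: add q5.
No new states can be added; the closed set is {q1, q2, q3, q4, q5, q7, q8, q10, q12}.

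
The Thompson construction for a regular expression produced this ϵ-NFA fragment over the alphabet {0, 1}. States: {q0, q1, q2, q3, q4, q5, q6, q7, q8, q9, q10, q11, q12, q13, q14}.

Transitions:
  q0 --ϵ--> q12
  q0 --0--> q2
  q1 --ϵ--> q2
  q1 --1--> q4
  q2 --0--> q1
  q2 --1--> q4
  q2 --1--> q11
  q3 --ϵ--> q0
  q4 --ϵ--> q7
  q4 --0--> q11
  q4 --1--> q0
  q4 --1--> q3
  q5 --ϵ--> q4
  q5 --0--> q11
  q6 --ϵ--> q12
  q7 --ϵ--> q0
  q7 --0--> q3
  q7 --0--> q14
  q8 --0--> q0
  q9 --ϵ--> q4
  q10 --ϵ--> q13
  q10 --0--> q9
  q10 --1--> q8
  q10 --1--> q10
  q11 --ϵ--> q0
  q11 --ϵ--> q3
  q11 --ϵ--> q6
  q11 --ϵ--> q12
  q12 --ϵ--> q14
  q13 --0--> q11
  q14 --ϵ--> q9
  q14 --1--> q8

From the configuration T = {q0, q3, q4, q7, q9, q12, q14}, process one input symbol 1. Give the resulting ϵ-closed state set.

q4 on 1 → {q0, q3}.
q14 on 1 → {q8}.
No 1-transition from q0, q3, q7, q9, q12.
Union after reading 1: {q0, q3, q8}.
Now take the ϵ-closure:
From q0 via ϵ: add q12.
From q12 via ϵ: add q14.
From q14 via ϵ: add q9.
From q9 via ϵ: add q4.
From q4 via ϵ: add q7.
No new states can be added; the closed set is {q0, q3, q4, q7, q8, q9, q12, q14}.

{q0, q3, q4, q7, q8, q9, q12, q14}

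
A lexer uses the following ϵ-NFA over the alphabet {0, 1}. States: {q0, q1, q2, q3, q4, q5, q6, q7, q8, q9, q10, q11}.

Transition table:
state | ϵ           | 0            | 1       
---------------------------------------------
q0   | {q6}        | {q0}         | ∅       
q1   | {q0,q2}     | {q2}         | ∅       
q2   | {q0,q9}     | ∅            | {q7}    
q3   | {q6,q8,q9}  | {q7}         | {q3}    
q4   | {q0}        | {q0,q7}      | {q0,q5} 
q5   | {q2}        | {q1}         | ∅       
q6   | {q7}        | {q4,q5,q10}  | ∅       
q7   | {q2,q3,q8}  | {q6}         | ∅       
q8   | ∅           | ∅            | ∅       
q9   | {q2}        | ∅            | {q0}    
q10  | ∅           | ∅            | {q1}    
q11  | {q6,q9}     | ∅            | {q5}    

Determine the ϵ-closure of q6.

{q0, q2, q3, q6, q7, q8, q9}

Start with {q6}.
From q6 via ϵ: add q7.
From q7 via ϵ: add q2, q3, q8.
From q2 via ϵ: add q0, q9.
No new states can be added; the closed set is {q0, q2, q3, q6, q7, q8, q9}.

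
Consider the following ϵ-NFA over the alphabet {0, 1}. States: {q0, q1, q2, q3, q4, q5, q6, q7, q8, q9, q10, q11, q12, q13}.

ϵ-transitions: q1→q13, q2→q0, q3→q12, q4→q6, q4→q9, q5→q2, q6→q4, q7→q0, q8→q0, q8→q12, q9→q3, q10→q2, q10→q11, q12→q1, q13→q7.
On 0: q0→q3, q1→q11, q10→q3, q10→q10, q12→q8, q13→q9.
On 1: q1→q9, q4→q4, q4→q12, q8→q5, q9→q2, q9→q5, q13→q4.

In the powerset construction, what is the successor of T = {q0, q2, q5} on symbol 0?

{q0, q1, q3, q7, q12, q13}

q0 on 0 → {q3}.
No 0-transition from q2, q5.
Union after reading 0: {q3}.
Now take the ϵ-closure:
From q3 via ϵ: add q12.
From q12 via ϵ: add q1.
From q1 via ϵ: add q13.
From q13 via ϵ: add q7.
From q7 via ϵ: add q0.
No new states can be added; the closed set is {q0, q1, q3, q7, q12, q13}.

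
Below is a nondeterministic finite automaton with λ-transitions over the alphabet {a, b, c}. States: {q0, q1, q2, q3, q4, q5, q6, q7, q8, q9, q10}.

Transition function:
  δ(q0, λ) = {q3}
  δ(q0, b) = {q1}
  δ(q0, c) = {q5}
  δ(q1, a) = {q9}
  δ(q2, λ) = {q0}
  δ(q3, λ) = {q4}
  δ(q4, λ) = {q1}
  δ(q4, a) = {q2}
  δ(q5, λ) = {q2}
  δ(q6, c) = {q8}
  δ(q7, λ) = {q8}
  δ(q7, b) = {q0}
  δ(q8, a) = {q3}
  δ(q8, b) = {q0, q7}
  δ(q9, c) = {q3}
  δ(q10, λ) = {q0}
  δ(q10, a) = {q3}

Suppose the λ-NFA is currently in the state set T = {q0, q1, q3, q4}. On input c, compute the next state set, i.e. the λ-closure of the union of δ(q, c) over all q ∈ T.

{q0, q1, q2, q3, q4, q5}

q0 on c → {q5}.
No c-transition from q1, q3, q4.
Union after reading c: {q5}.
Now take the λ-closure:
From q5 via λ: add q2.
From q2 via λ: add q0.
From q0 via λ: add q3.
From q3 via λ: add q4.
From q4 via λ: add q1.
No new states can be added; the closed set is {q0, q1, q2, q3, q4, q5}.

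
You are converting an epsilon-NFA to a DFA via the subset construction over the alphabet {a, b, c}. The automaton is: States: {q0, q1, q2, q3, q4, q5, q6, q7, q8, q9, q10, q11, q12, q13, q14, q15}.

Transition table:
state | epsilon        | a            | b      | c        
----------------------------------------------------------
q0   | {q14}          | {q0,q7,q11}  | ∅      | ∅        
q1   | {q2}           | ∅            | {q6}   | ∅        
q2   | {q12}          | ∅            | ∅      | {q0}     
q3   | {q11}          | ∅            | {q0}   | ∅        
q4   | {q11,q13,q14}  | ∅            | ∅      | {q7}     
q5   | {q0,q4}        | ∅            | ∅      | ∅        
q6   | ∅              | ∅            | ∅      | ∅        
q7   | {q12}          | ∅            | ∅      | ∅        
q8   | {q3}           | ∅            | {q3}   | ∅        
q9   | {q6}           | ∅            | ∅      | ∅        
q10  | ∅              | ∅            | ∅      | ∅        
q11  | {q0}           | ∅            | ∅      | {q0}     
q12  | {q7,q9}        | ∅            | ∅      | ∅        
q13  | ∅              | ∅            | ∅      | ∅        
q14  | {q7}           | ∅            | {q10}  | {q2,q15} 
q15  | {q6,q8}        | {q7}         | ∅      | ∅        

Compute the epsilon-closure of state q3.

Start with {q3}.
From q3 via epsilon: add q11.
From q11 via epsilon: add q0.
From q0 via epsilon: add q14.
From q14 via epsilon: add q7.
From q7 via epsilon: add q12.
From q12 via epsilon: add q9.
From q9 via epsilon: add q6.
No new states can be added; the closed set is {q0, q3, q6, q7, q9, q11, q12, q14}.

{q0, q3, q6, q7, q9, q11, q12, q14}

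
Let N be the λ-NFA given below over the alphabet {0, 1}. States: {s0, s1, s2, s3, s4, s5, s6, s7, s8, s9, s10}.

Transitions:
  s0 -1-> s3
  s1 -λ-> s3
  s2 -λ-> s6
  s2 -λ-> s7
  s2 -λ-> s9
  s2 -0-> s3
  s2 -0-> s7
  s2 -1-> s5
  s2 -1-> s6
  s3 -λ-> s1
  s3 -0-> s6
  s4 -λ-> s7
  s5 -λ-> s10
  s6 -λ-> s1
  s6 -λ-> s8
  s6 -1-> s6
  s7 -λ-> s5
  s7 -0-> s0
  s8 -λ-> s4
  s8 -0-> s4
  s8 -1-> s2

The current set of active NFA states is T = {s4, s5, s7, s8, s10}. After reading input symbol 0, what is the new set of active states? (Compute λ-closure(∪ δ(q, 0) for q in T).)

{s0, s4, s5, s7, s10}

s7 on 0 → {s0}.
s8 on 0 → {s4}.
No 0-transition from s4, s5, s10.
Union after reading 0: {s0, s4}.
Now take the λ-closure:
From s4 via λ: add s7.
From s7 via λ: add s5.
From s5 via λ: add s10.
No new states can be added; the closed set is {s0, s4, s5, s7, s10}.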